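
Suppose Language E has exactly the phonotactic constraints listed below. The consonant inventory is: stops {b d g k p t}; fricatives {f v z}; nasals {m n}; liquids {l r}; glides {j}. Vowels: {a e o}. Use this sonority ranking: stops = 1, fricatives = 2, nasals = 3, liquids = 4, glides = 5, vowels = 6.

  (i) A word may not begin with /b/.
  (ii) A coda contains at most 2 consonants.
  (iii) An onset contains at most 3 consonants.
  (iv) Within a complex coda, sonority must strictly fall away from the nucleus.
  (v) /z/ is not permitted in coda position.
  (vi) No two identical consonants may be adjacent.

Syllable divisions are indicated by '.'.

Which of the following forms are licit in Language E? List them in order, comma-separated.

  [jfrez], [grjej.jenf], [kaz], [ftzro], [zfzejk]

[zfzejk]

[jfrez] — violates constraint (v): syllable 1 coda contains /z/ → illicit
[grjej.jenf] — violates constraint (vi): adjacent identical consonants /jj/ → illicit
[kaz] — violates constraint (v): syllable 1 coda contains /z/ → illicit
[ftzro] — violates constraint (iii): syllable 1 onset /ftzr/ has 4 consonants (> 3) → illicit
[zfzejk] — σ1 onset /zfz/ (3C), coda /jk/ (5→1 falls) ok → licit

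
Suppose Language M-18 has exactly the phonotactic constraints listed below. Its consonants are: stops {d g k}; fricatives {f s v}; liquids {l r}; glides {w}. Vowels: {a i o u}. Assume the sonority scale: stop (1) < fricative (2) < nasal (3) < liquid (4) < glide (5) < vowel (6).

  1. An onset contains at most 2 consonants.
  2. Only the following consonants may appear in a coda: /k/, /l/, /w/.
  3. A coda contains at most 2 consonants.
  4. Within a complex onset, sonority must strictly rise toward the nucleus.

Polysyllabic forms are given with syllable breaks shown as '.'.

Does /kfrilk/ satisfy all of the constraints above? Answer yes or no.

/kfrilk/ — violates constraint 1: syllable 1 onset /kfr/ has 3 consonants (> 2) → not permitted

no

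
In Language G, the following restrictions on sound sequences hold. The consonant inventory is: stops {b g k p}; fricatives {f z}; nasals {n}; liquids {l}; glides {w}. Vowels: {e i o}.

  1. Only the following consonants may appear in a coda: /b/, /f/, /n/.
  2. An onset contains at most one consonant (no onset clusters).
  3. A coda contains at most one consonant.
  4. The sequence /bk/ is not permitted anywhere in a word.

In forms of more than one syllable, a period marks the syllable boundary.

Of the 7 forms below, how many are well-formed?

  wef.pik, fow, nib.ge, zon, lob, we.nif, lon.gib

wef.pik — violates constraint 1: syllable 2 coda contains /k/, which is not a licensed coda consonant → ill-formed
fow — violates constraint 1: syllable 1 coda contains /w/, which is not a licensed coda consonant → ill-formed
nib.ge — σ1 onset /n/, coda /b/ ok; σ2 onset /g/, coda /∅/ ok → well-formed
zon — σ1 onset /z/, coda /n/ ok → well-formed
lob — σ1 onset /l/, coda /b/ ok → well-formed
we.nif — σ1 onset /w/, coda /∅/ ok; σ2 onset /n/, coda /f/ ok → well-formed
lon.gib — σ1 onset /l/, coda /n/ ok; σ2 onset /g/, coda /b/ ok → well-formed
Well-formed: nib.ge, zon, lob, we.nif, lon.gib → 5.

5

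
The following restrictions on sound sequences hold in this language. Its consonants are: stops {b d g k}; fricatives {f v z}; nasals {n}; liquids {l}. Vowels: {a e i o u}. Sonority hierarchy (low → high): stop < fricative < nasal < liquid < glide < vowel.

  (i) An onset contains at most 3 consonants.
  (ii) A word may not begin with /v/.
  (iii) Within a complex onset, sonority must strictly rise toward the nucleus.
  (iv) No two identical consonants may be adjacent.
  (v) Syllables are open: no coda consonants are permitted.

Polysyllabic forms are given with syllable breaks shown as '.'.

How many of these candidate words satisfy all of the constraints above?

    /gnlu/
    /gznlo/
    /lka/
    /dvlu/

/gnlu/ — σ1 onset /gnl/ (1→3→4 rises), coda /∅/ ok → phonotactically legal
/gznlo/ — violates constraint (i): syllable 1 onset /gznl/ has 4 consonants (> 3) → phonotactically illegal
/lka/ — violates constraint (iii): syllable 1 onset /lk/: /l/ (liquid, 4) → /k/ (stop, 1) does not rise → phonotactically illegal
/dvlu/ — σ1 onset /dvl/ (1→2→4 rises), coda /∅/ ok → phonotactically legal
Phonotactically legal: /gnlu/, /dvlu/ → 2.

2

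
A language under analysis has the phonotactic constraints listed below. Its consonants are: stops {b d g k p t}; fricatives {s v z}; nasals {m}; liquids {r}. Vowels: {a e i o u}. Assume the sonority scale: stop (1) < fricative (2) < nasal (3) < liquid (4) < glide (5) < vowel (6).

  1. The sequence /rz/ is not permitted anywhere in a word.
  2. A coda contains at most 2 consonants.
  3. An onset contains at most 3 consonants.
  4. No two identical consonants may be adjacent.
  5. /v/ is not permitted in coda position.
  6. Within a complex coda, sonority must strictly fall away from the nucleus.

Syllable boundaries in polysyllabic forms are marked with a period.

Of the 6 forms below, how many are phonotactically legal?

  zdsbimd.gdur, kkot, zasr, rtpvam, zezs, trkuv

0

zdsbimd.gdur — violates constraint 3: syllable 1 onset /zdsb/ has 4 consonants (> 3) → phonotactically illegal
kkot — violates constraint 4: adjacent identical consonants /kk/ → phonotactically illegal
zasr — violates constraint 6: syllable 1 coda /sr/: /s/ (fricative, 2) → /r/ (liquid, 4) does not fall → phonotactically illegal
rtpvam — violates constraint 3: syllable 1 onset /rtpv/ has 4 consonants (> 3) → phonotactically illegal
zezs — violates constraint 6: syllable 1 coda /zs/: /z/ (fricative, 2) → /s/ (fricative, 2) does not fall → phonotactically illegal
trkuv — violates constraint 5: syllable 1 coda contains /v/ → phonotactically illegal
No form is phonotactically legal → 0.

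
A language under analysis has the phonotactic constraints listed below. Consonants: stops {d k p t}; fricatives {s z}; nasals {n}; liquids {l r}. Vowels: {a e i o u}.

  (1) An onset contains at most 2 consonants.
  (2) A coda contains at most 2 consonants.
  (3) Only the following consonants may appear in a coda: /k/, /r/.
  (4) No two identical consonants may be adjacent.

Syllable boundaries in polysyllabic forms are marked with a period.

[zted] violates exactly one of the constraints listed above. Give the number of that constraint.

3

[zted]: syllable 1 coda contains /d/, which is not a licensed coda consonant.
This is a violation of constraint 3: "Only the following consonants may appear in a coda: /k/, /r/."
The remaining constraints (1, 2, 4) are satisfied.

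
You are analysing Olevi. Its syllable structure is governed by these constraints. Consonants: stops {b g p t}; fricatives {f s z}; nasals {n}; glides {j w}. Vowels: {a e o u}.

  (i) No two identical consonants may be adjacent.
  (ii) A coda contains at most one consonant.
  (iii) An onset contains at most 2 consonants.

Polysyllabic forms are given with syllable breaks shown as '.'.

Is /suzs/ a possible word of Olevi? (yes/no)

no

/suzs/ — violates constraint (ii): syllable 1 coda /zs/ has 2 consonants (> 1) → phonotactically illegal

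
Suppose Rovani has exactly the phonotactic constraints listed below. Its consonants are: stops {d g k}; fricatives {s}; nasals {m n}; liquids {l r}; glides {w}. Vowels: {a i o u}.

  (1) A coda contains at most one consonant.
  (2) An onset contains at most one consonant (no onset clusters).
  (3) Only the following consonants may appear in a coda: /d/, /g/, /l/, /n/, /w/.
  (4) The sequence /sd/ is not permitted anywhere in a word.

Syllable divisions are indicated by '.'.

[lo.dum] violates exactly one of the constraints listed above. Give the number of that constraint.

3

[lo.dum]: syllable 2 coda contains /m/, which is not a licensed coda consonant.
This is a violation of constraint 3: "Only the following consonants may appear in a coda: /d/, /g/, /l/, /n/, /w/."
The remaining constraints (1, 2, 4) are satisfied.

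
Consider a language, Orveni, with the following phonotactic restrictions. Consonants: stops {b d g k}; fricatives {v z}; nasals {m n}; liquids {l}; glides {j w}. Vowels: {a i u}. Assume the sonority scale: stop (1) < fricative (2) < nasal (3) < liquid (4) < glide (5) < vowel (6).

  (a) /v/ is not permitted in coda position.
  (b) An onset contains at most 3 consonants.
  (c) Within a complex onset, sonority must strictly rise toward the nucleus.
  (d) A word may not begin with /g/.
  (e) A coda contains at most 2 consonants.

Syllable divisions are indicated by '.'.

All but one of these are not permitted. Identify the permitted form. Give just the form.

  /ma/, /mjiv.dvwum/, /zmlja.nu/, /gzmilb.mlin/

/ma/

/ma/ — σ1 onset /m/, coda /∅/ ok → permitted
/mjiv.dvwum/ — violates constraint (a): syllable 1 coda contains /v/ → not permitted
/zmlja.nu/ — violates constraint (b): syllable 1 onset /zmlj/ has 4 consonants (> 3) → not permitted
/gzmilb.mlin/ — violates constraint (d): word begins with /g/ → not permitted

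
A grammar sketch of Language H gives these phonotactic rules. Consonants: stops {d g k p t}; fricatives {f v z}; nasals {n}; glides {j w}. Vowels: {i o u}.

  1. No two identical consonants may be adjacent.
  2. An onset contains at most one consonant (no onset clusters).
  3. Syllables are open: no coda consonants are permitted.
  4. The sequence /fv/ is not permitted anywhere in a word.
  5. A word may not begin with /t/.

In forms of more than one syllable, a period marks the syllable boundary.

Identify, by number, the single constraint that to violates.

5

to: word begins with /t/.
This is a violation of constraint 5: "A word may not begin with /t/."
The remaining constraints (1, 2, 3, 4) are satisfied.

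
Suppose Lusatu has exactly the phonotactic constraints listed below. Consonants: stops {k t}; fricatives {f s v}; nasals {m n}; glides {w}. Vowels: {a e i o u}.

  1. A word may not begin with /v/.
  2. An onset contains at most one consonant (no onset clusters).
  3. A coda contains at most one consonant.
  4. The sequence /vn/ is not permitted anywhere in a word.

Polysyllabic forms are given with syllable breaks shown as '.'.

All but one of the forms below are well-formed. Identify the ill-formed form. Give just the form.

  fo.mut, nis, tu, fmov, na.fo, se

fmov

fo.mut — σ1 onset /f/, coda /∅/ ok; σ2 onset /m/, coda /t/ ok → well-formed
nis — σ1 onset /n/, coda /s/ ok → well-formed
tu — σ1 onset /t/, coda /∅/ ok → well-formed
fmov — violates constraint 2: syllable 1 onset /fm/ has 2 consonants (> 1) → ill-formed
na.fo — σ1 onset /n/, coda /∅/ ok; σ2 onset /f/, coda /∅/ ok → well-formed
se — σ1 onset /s/, coda /∅/ ok → well-formed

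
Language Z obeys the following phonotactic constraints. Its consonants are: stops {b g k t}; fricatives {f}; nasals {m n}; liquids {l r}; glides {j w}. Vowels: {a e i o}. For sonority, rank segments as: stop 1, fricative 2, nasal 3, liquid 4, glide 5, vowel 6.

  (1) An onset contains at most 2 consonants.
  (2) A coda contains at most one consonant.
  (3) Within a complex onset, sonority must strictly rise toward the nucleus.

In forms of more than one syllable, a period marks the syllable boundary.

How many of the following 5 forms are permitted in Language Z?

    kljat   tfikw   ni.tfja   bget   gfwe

kljat — violates constraint 1: syllable 1 onset /klj/ has 3 consonants (> 2) → not permitted
tfikw — violates constraint 2: syllable 1 coda /kw/ has 2 consonants (> 1) → not permitted
ni.tfja — violates constraint 1: syllable 2 onset /tfj/ has 3 consonants (> 2) → not permitted
bget — violates constraint 3: syllable 1 onset /bg/: /b/ (stop, 1) → /g/ (stop, 1) does not rise → not permitted
gfwe — violates constraint 1: syllable 1 onset /gfw/ has 3 consonants (> 2) → not permitted
No form is permitted → 0.

0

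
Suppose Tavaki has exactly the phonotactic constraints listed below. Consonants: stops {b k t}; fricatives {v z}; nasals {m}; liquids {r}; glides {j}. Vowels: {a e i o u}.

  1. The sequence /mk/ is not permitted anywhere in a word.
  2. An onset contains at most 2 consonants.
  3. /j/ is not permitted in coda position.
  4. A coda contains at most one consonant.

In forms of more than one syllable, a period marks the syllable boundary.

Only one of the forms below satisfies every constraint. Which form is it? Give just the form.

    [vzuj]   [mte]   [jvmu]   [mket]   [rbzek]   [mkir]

[mte]

[vzuj] — violates constraint 3: syllable 1 coda contains /j/ → illicit
[mte] — σ1 onset /mt/ (2C), coda /∅/ ok → licit
[jvmu] — violates constraint 2: syllable 1 onset /jvm/ has 3 consonants (> 2) → illicit
[mket] — violates constraint 1: contains banned sequence /mk/ → illicit
[rbzek] — violates constraint 2: syllable 1 onset /rbz/ has 3 consonants (> 2) → illicit
[mkir] — violates constraint 1: contains banned sequence /mk/ → illicit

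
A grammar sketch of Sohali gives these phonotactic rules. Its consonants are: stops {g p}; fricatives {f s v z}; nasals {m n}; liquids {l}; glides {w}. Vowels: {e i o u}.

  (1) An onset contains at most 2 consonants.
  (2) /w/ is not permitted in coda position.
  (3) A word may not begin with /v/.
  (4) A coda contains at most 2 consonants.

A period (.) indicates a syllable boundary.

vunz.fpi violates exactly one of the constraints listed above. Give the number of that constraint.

3

vunz.fpi: word begins with /v/.
This is a violation of constraint 3: "A word may not begin with /v/."
The remaining constraints (1, 2, 4) are satisfied.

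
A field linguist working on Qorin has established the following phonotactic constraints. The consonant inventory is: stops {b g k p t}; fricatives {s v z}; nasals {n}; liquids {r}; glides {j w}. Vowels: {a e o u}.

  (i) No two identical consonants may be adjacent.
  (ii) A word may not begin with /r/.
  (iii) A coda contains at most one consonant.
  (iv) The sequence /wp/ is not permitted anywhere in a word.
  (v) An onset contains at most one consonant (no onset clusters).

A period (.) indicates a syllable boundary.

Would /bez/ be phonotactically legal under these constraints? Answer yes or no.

yes

/bez/ — σ1 onset /b/, coda /z/ ok → phonotactically legal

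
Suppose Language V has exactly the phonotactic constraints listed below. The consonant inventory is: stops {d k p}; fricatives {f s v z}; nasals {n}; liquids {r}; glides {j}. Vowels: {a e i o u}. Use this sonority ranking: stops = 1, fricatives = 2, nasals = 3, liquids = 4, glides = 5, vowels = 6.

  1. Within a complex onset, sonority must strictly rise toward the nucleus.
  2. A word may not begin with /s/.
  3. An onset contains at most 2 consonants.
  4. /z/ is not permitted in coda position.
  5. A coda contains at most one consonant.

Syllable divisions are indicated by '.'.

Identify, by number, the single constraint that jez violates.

4

jez: syllable 1 coda contains /z/.
This is a violation of constraint 4: "/z/ is not permitted in coda position."
The remaining constraints (1, 2, 3, 5) are satisfied.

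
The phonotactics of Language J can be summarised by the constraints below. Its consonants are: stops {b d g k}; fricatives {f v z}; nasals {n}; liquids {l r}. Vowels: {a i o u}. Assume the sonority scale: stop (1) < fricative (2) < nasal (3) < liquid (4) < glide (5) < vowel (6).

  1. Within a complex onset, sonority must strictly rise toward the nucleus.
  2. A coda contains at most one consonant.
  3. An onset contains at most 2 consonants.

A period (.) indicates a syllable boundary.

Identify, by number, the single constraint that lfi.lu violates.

1

lfi.lu: syllable 1 onset /lf/: /l/ (liquid, 4) → /f/ (fricative, 2) does not rise.
This is a violation of constraint 1: "Within a complex onset, sonority must strictly rise toward the nucleus."
The remaining constraints (2, 3) are satisfied.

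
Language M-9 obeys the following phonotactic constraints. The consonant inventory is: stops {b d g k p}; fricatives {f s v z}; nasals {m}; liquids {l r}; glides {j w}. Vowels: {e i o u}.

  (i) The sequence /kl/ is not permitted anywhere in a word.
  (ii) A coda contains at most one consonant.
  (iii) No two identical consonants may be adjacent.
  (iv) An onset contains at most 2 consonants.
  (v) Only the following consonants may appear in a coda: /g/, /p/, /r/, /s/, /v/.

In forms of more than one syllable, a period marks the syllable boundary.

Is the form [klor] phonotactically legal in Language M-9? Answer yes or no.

no

[klor] — violates constraint (i): contains banned sequence /kl/ → phonotactically illegal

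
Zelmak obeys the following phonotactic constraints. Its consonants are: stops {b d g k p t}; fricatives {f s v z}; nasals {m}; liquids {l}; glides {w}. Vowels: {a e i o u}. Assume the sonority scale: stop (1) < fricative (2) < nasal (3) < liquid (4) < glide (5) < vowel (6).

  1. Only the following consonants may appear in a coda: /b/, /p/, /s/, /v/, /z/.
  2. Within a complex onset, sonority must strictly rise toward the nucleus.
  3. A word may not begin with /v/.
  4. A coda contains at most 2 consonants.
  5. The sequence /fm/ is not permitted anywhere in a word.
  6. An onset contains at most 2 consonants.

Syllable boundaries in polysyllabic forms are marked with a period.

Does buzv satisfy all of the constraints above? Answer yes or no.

buzv — σ1 onset /b/, coda /zv/ (2C) ok → phonotactically legal

yes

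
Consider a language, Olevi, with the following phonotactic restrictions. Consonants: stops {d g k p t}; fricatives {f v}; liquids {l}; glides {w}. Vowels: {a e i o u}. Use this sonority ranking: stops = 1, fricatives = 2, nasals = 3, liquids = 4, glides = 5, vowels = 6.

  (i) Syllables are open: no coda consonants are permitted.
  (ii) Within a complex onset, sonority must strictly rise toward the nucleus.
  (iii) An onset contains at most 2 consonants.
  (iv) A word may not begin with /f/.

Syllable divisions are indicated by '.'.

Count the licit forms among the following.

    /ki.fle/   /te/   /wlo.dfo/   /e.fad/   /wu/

3

/ki.fle/ — σ1 onset /k/, coda /∅/ ok; σ2 onset /fl/ (2→4 rises), coda /∅/ ok → licit
/te/ — σ1 onset /t/, coda /∅/ ok → licit
/wlo.dfo/ — violates constraint (ii): syllable 1 onset /wl/: /w/ (glide, 5) → /l/ (liquid, 4) does not rise → illicit
/e.fad/ — violates constraint (i): syllable 2 coda /d/ has 1 consonant (> 0) → illicit
/wu/ — σ1 onset /w/, coda /∅/ ok → licit
Licit: /ki.fle/, /te/, /wu/ → 3.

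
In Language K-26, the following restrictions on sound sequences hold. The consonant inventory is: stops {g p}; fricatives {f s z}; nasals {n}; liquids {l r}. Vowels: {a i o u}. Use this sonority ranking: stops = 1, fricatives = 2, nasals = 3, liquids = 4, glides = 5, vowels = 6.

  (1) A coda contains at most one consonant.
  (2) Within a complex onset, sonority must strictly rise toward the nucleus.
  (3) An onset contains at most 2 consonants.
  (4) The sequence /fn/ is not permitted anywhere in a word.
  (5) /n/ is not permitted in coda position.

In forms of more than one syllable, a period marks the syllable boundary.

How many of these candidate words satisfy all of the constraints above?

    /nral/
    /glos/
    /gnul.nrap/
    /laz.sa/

4

/nral/ — σ1 onset /nr/ (3→4 rises), coda /l/ ok → well-formed
/glos/ — σ1 onset /gl/ (1→4 rises), coda /s/ ok → well-formed
/gnul.nrap/ — σ1 onset /gn/ (1→3 rises), coda /l/ ok; σ2 onset /nr/ (3→4 rises), coda /p/ ok → well-formed
/laz.sa/ — σ1 onset /l/, coda /z/ ok; σ2 onset /s/, coda /∅/ ok → well-formed
Well-formed: /nral/, /glos/, /gnul.nrap/, /laz.sa/ → 4.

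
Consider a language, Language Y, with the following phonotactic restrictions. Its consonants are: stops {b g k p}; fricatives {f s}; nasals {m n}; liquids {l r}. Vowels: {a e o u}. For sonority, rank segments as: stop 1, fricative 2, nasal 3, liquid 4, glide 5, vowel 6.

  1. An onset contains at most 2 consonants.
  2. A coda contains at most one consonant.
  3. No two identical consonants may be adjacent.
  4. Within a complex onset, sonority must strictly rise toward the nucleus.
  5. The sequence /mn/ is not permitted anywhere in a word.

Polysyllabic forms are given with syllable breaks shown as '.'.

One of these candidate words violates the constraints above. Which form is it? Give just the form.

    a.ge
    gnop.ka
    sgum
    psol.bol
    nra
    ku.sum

a.ge — σ1 onset /∅/, coda /∅/ ok; σ2 onset /g/, coda /∅/ ok → licit
gnop.ka — σ1 onset /gn/ (1→3 rises), coda /p/ ok; σ2 onset /k/, coda /∅/ ok → licit
sgum — violates constraint 4: syllable 1 onset /sg/: /s/ (fricative, 2) → /g/ (stop, 1) does not rise → illicit
psol.bol — σ1 onset /ps/ (1→2 rises), coda /l/ ok; σ2 onset /b/, coda /l/ ok → licit
nra — σ1 onset /nr/ (3→4 rises), coda /∅/ ok → licit
ku.sum — σ1 onset /k/, coda /∅/ ok; σ2 onset /s/, coda /m/ ok → licit

sgum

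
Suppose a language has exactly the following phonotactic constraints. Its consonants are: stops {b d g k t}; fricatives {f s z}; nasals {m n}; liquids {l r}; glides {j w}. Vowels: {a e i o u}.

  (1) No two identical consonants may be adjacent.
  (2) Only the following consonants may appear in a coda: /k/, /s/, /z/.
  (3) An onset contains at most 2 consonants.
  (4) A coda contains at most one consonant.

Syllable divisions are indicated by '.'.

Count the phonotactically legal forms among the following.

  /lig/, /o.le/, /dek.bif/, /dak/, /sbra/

/lig/ — violates constraint 2: syllable 1 coda contains /g/, which is not a licensed coda consonant → phonotactically illegal
/o.le/ — σ1 onset /∅/, coda /∅/ ok; σ2 onset /l/, coda /∅/ ok → phonotactically legal
/dek.bif/ — violates constraint 2: syllable 2 coda contains /f/, which is not a licensed coda consonant → phonotactically illegal
/dak/ — σ1 onset /d/, coda /k/ ok → phonotactically legal
/sbra/ — violates constraint 3: syllable 1 onset /sbr/ has 3 consonants (> 2) → phonotactically illegal
Phonotactically legal: /o.le/, /dak/ → 2.

2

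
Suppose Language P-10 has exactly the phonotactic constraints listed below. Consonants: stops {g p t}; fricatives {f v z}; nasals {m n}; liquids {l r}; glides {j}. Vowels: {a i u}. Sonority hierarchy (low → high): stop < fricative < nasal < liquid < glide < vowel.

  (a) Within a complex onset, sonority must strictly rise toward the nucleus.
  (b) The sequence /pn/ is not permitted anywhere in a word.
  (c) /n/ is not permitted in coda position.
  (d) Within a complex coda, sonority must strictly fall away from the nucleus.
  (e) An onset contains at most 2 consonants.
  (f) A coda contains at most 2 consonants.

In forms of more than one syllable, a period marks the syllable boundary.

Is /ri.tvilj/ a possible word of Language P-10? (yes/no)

/ri.tvilj/ — violates constraint (d): syllable 2 coda /lj/: /l/ (liquid, 4) → /j/ (glide, 5) does not fall → illicit

no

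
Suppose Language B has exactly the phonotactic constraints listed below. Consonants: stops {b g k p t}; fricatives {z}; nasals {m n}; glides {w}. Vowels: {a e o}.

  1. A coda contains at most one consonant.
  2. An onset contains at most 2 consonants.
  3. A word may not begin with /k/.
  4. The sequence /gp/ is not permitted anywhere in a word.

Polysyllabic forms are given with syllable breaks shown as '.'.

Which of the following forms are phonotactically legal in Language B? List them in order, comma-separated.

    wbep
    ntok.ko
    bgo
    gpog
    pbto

wbep, ntok.ko, bgo

wbep — σ1 onset /wb/ (2C), coda /p/ ok → phonotactically legal
ntok.ko — σ1 onset /nt/ (2C), coda /k/ ok; σ2 onset /k/, coda /∅/ ok → phonotactically legal
bgo — σ1 onset /bg/ (2C), coda /∅/ ok → phonotactically legal
gpog — violates constraint 4: contains banned sequence /gp/ → phonotactically illegal
pbto — violates constraint 2: syllable 1 onset /pbt/ has 3 consonants (> 2) → phonotactically illegal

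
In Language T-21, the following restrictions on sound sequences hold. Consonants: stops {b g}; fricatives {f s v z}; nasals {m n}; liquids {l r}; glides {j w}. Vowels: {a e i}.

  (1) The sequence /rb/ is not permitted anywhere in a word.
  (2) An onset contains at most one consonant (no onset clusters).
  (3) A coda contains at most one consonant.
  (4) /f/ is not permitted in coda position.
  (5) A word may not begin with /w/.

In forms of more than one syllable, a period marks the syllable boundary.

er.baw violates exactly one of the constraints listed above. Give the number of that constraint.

er.baw: contains banned sequence /rb/.
This is a violation of constraint 1: "The sequence /rb/ is not permitted anywhere in a word."
The remaining constraints (2, 3, 4, 5) are satisfied.

1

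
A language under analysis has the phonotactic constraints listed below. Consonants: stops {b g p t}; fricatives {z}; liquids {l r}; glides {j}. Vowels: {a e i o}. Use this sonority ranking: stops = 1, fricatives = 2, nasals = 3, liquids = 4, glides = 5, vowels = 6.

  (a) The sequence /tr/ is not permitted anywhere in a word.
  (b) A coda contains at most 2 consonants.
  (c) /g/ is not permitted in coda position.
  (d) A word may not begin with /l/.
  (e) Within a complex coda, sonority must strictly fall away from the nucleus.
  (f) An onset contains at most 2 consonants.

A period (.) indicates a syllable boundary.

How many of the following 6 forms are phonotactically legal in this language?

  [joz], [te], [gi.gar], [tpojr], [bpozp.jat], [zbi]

[joz] — σ1 onset /j/, coda /z/ ok → phonotactically legal
[te] — σ1 onset /t/, coda /∅/ ok → phonotactically legal
[gi.gar] — σ1 onset /g/, coda /∅/ ok; σ2 onset /g/, coda /r/ ok → phonotactically legal
[tpojr] — σ1 onset /tp/ (2C), coda /jr/ (5→4 falls) ok → phonotactically legal
[bpozp.jat] — σ1 onset /bp/ (2C), coda /zp/ (2→1 falls) ok; σ2 onset /j/, coda /t/ ok → phonotactically legal
[zbi] — σ1 onset /zb/ (2C), coda /∅/ ok → phonotactically legal
Phonotactically legal: [joz], [te], [gi.gar], [tpojr], [bpozp.jat], [zbi] → 6.

6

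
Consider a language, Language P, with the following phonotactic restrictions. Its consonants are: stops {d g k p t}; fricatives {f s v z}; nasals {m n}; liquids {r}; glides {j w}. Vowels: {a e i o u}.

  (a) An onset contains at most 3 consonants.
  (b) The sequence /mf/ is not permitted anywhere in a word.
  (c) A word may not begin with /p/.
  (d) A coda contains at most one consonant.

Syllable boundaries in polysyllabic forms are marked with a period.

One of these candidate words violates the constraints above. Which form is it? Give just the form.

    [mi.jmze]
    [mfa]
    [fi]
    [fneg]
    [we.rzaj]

[mfa]

[mi.jmze] — σ1 onset /m/, coda /∅/ ok; σ2 onset /jmz/ (3C), coda /∅/ ok → licit
[mfa] — violates constraint (b): contains banned sequence /mf/ → illicit
[fi] — σ1 onset /f/, coda /∅/ ok → licit
[fneg] — σ1 onset /fn/ (2C), coda /g/ ok → licit
[we.rzaj] — σ1 onset /w/, coda /∅/ ok; σ2 onset /rz/ (2C), coda /j/ ok → licit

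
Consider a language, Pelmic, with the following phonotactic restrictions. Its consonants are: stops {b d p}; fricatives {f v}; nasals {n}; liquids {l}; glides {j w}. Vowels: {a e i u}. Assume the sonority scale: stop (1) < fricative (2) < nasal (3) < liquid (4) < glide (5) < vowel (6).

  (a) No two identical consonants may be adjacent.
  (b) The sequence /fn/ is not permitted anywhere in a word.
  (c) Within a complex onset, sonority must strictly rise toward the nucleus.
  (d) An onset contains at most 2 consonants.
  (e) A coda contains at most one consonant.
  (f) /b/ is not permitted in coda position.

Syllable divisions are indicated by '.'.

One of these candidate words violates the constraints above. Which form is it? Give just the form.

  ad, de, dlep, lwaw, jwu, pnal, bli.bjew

ad — σ1 onset /∅/, coda /d/ ok → phonotactically legal
de — σ1 onset /d/, coda /∅/ ok → phonotactically legal
dlep — σ1 onset /dl/ (1→4 rises), coda /p/ ok → phonotactically legal
lwaw — σ1 onset /lw/ (4→5 rises), coda /w/ ok → phonotactically legal
jwu — violates constraint (c): syllable 1 onset /jw/: /j/ (glide, 5) → /w/ (glide, 5) does not rise → phonotactically illegal
pnal — σ1 onset /pn/ (1→3 rises), coda /l/ ok → phonotactically legal
bli.bjew — σ1 onset /bl/ (1→4 rises), coda /∅/ ok; σ2 onset /bj/ (1→5 rises), coda /w/ ok → phonotactically legal

jwu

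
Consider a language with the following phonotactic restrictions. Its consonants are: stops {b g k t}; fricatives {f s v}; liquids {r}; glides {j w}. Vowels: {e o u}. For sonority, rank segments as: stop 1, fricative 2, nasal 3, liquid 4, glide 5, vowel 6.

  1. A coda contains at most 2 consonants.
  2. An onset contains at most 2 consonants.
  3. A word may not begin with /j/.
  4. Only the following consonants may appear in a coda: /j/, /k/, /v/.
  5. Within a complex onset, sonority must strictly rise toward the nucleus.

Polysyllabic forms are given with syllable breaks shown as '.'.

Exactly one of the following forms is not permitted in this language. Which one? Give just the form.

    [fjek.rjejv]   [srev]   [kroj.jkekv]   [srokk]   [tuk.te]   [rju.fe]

[kroj.jkekv]

[fjek.rjejv] — σ1 onset /fj/ (2→5 rises), coda /k/ ok; σ2 onset /rj/ (4→5 rises), coda /jv/ (2C) ok → permitted
[srev] — σ1 onset /sr/ (2→4 rises), coda /v/ ok → permitted
[kroj.jkekv] — violates constraint 5: syllable 2 onset /jk/: /j/ (glide, 5) → /k/ (stop, 1) does not rise → not permitted
[srokk] — σ1 onset /sr/ (2→4 rises), coda /kk/ (2C) ok → permitted
[tuk.te] — σ1 onset /t/, coda /k/ ok; σ2 onset /t/, coda /∅/ ok → permitted
[rju.fe] — σ1 onset /rj/ (4→5 rises), coda /∅/ ok; σ2 onset /f/, coda /∅/ ok → permitted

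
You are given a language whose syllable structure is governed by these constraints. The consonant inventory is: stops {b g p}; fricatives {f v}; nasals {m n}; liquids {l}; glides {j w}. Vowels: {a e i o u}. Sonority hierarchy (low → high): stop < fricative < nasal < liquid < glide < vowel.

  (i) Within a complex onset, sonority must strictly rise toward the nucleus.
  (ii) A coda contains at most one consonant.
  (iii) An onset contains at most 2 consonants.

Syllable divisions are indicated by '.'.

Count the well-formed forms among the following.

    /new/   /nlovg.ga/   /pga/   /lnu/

1

/new/ — σ1 onset /n/, coda /w/ ok → well-formed
/nlovg.ga/ — violates constraint (ii): syllable 1 coda /vg/ has 2 consonants (> 1) → ill-formed
/pga/ — violates constraint (i): syllable 1 onset /pg/: /p/ (stop, 1) → /g/ (stop, 1) does not rise → ill-formed
/lnu/ — violates constraint (i): syllable 1 onset /ln/: /l/ (liquid, 4) → /n/ (nasal, 3) does not rise → ill-formed
Well-formed: /new/ → 1.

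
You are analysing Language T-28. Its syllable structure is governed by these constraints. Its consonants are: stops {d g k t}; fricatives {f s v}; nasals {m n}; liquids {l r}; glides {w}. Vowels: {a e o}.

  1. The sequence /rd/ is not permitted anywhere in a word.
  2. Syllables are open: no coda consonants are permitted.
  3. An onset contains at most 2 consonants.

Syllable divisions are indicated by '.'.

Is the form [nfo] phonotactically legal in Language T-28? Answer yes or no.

[nfo] — σ1 onset /nf/ (2C), coda /∅/ ok → phonotactically legal

yes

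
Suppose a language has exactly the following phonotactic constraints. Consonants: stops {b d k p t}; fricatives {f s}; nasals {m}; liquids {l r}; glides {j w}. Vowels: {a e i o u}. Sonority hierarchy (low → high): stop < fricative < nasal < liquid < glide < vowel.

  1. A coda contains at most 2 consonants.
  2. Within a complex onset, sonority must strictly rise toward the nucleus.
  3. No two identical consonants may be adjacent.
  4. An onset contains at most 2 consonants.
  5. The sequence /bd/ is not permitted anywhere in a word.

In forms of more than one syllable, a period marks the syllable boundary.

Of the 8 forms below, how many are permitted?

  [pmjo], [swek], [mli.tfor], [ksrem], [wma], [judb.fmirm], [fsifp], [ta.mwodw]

4

[pmjo] — violates constraint 4: syllable 1 onset /pmj/ has 3 consonants (> 2) → not permitted
[swek] — σ1 onset /sw/ (2→5 rises), coda /k/ ok → permitted
[mli.tfor] — σ1 onset /ml/ (3→4 rises), coda /∅/ ok; σ2 onset /tf/ (1→2 rises), coda /r/ ok → permitted
[ksrem] — violates constraint 4: syllable 1 onset /ksr/ has 3 consonants (> 2) → not permitted
[wma] — violates constraint 2: syllable 1 onset /wm/: /w/ (glide, 5) → /m/ (nasal, 3) does not rise → not permitted
[judb.fmirm] — σ1 onset /j/, coda /db/ (2C) ok; σ2 onset /fm/ (2→3 rises), coda /rm/ (2C) ok → permitted
[fsifp] — violates constraint 2: syllable 1 onset /fs/: /f/ (fricative, 2) → /s/ (fricative, 2) does not rise → not permitted
[ta.mwodw] — σ1 onset /t/, coda /∅/ ok; σ2 onset /mw/ (3→5 rises), coda /dw/ (2C) ok → permitted
Permitted: [swek], [mli.tfor], [judb.fmirm], [ta.mwodw] → 4.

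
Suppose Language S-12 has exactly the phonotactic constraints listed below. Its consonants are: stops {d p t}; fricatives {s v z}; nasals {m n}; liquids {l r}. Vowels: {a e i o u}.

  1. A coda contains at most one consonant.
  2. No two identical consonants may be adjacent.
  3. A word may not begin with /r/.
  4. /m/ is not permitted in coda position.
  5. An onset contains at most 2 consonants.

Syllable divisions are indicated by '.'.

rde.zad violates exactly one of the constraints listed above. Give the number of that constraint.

rde.zad: word begins with /r/.
This is a violation of constraint 3: "A word may not begin with /r/."
The remaining constraints (1, 2, 4, 5) are satisfied.

3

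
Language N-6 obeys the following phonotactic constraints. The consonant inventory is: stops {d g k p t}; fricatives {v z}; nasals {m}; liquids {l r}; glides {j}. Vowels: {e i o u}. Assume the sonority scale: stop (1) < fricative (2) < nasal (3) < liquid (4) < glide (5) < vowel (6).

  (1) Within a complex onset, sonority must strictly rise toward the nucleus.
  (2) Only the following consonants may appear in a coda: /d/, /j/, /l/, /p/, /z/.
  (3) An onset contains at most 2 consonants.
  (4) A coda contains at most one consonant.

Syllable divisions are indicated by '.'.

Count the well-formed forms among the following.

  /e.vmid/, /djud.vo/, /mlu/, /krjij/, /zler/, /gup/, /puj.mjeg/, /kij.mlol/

5

/e.vmid/ — σ1 onset /∅/, coda /∅/ ok; σ2 onset /vm/ (2→3 rises), coda /d/ ok → well-formed
/djud.vo/ — σ1 onset /dj/ (1→5 rises), coda /d/ ok; σ2 onset /v/, coda /∅/ ok → well-formed
/mlu/ — σ1 onset /ml/ (3→4 rises), coda /∅/ ok → well-formed
/krjij/ — violates constraint 3: syllable 1 onset /krj/ has 3 consonants (> 2) → ill-formed
/zler/ — violates constraint 2: syllable 1 coda contains /r/, which is not a licensed coda consonant → ill-formed
/gup/ — σ1 onset /g/, coda /p/ ok → well-formed
/puj.mjeg/ — violates constraint 2: syllable 2 coda contains /g/, which is not a licensed coda consonant → ill-formed
/kij.mlol/ — σ1 onset /k/, coda /j/ ok; σ2 onset /ml/ (3→4 rises), coda /l/ ok → well-formed
Well-formed: /e.vmid/, /djud.vo/, /mlu/, /gup/, /kij.mlol/ → 5.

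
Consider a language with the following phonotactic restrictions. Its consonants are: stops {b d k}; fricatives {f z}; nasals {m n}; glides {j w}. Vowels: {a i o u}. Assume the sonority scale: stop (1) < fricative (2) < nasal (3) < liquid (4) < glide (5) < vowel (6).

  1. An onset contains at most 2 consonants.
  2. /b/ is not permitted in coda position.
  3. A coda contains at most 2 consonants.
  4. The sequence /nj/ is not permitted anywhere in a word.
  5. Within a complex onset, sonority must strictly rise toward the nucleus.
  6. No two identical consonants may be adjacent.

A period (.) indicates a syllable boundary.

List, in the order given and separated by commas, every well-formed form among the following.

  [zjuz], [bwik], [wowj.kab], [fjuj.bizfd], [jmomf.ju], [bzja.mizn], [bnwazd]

[zjuz] — σ1 onset /zj/ (2→5 rises), coda /z/ ok → well-formed
[bwik] — σ1 onset /bw/ (1→5 rises), coda /k/ ok → well-formed
[wowj.kab] — violates constraint 2: syllable 2 coda contains /b/ → ill-formed
[fjuj.bizfd] — violates constraint 3: syllable 2 coda /zfd/ has 3 consonants (> 2) → ill-formed
[jmomf.ju] — violates constraint 5: syllable 1 onset /jm/: /j/ (glide, 5) → /m/ (nasal, 3) does not rise → ill-formed
[bzja.mizn] — violates constraint 1: syllable 1 onset /bzj/ has 3 consonants (> 2) → ill-formed
[bnwazd] — violates constraint 1: syllable 1 onset /bnw/ has 3 consonants (> 2) → ill-formed

[zjuz], [bwik]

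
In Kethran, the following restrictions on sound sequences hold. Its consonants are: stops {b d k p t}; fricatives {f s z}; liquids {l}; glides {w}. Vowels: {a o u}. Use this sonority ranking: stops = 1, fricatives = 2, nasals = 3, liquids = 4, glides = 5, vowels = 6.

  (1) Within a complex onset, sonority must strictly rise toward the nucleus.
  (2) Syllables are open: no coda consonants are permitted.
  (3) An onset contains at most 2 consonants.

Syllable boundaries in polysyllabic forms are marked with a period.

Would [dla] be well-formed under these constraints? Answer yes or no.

yes

[dla] — σ1 onset /dl/ (1→4 rises), coda /∅/ ok → well-formed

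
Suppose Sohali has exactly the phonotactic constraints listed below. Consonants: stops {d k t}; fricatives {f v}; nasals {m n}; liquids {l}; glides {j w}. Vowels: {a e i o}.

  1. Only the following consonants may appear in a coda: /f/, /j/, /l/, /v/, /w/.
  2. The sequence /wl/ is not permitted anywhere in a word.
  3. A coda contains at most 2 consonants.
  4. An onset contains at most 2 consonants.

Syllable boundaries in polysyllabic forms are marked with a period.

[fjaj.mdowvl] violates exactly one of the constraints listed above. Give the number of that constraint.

[fjaj.mdowvl]: syllable 2 coda /wvl/ has 3 consonants (> 2).
This is a violation of constraint 3: "A coda contains at most 2 consonants."
The remaining constraints (1, 2, 4) are satisfied.

3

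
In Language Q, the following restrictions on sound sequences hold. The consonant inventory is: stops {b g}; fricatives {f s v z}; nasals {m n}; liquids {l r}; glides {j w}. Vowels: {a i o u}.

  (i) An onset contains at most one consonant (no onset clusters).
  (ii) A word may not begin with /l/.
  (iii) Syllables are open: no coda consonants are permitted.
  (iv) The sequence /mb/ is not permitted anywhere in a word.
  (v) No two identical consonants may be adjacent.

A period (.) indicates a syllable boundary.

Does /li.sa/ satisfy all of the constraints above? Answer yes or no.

no

/li.sa/ — violates constraint (ii): word begins with /l/ → illicit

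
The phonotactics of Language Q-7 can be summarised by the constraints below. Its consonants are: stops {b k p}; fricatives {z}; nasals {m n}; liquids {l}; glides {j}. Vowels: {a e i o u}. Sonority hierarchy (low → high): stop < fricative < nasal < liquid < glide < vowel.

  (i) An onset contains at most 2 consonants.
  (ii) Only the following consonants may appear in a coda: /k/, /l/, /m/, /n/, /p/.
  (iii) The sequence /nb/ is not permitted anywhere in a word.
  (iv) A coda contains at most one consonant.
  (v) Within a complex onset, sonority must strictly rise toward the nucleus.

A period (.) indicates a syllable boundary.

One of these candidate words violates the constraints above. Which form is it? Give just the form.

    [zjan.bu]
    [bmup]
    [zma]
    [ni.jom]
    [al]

[zjan.bu] — violates constraint (iii): contains banned sequence /nb/ → not permitted
[bmup] — σ1 onset /bm/ (1→3 rises), coda /p/ ok → permitted
[zma] — σ1 onset /zm/ (2→3 rises), coda /∅/ ok → permitted
[ni.jom] — σ1 onset /n/, coda /∅/ ok; σ2 onset /j/, coda /m/ ok → permitted
[al] — σ1 onset /∅/, coda /l/ ok → permitted

[zjan.bu]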